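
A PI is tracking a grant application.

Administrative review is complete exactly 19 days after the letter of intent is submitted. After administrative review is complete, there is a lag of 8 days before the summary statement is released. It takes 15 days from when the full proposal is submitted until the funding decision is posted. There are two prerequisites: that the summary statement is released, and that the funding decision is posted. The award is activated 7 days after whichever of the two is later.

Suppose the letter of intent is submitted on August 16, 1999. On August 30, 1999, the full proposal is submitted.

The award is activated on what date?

September 21, 1999

The letter of intent is submitted: Aug 16, 1999.
Administrative review is complete: Aug 16, 1999 + 19 days = Sep 4, 1999.
The summary statement is released: Sep 4, 1999 + 8 days = Sep 12, 1999.
The full proposal is submitted: Aug 30, 1999.
The funding decision is posted: Aug 30, 1999 + 15 days = Sep 14, 1999.
Both prerequisites met — the summary statement is released (Sep 12, 1999), the funding decision is posted (Sep 14, 1999); the later is Sep 14, 1999.
The award is activated: Sep 14, 1999 + 7 days = Sep 21, 1999.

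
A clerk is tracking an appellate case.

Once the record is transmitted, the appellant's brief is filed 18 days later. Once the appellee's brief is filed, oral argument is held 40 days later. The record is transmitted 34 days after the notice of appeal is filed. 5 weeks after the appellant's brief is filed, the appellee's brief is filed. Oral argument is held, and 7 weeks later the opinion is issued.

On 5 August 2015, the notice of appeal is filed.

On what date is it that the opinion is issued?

The notice of appeal is filed: Aug 5, 2015.
The record is transmitted: Aug 5, 2015 + 34 days = Sep 8, 2015.
The appellant's brief is filed: Sep 8, 2015 + 18 days = Sep 26, 2015.
The appellee's brief is filed: Sep 26, 2015 + 5 weeks = Oct 31, 2015.
Oral argument is held: Oct 31, 2015 + 40 days = Dec 10, 2015.
The opinion is issued: Dec 10, 2015 + 7 weeks = Jan 28, 2016.

28 January 2016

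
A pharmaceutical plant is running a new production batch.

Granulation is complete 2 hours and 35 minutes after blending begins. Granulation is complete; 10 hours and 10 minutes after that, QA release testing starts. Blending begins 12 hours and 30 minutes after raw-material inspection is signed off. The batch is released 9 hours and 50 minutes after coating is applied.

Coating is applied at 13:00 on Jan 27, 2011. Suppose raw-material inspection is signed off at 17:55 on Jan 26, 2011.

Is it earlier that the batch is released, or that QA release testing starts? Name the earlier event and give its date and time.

QA release testing starts — 19:10 on Jan 27, 2011

Coating is applied: 13:00 Jan 27, 2011.
The batch is released: 13:00 Jan 27, 2011 + 9h50m = 22:50 Jan 27, 2011.
Raw-material inspection is signed off: 17:55 Jan 26, 2011.
Blending begins: 17:55 Jan 26, 2011 + 12h30m = 06:25 Jan 27, 2011.
Granulation is complete: 06:25 Jan 27, 2011 + 2h35m = 09:00 Jan 27, 2011.
QA release testing starts: 09:00 Jan 27, 2011 + 10h10m = 19:10 Jan 27, 2011.
Comparing: the batch is released at 22:50 Jan 27, 2011 vs QA release testing starts at 19:10 Jan 27, 2011. Earlier: QA release testing starts.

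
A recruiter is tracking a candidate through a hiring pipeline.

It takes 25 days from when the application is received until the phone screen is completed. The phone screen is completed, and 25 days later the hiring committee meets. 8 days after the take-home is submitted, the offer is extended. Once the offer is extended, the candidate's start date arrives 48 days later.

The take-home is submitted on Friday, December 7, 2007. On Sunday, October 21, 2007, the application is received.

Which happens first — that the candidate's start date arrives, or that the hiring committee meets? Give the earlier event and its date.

The take-home is submitted: Dec 7, 2007.
The offer is extended: Dec 7, 2007 + 8 days = Dec 15, 2007.
The candidate's start date arrives: Dec 15, 2007 + 48 days = Feb 1, 2008.
The application is received: Oct 21, 2007.
The phone screen is completed: Oct 21, 2007 + 25 days = Nov 15, 2007.
The hiring committee meets: Nov 15, 2007 + 25 days = Dec 10, 2007.
Comparing: the candidate's start date arrives on Feb 1, 2008 vs the hiring committee meets on Dec 10, 2007. Earlier: the hiring committee meets.

The hiring committee meets — Monday, December 10, 2007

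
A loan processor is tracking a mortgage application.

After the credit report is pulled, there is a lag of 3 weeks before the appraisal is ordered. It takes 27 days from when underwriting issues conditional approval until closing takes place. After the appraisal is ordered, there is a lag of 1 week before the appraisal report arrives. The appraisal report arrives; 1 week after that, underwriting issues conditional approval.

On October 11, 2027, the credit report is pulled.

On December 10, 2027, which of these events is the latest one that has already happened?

Underwriting issues conditional approval

The credit report is pulled: Oct 11, 2027.
The appraisal is ordered: Oct 11, 2027 + 3 weeks = Nov 1, 2027.
The appraisal report arrives: Nov 1, 2027 + 1 week = Nov 8, 2027.
Underwriting issues conditional approval: Nov 8, 2027 + 1 week = Nov 15, 2027.
Closing takes place: Nov 15, 2027 + 27 days = Dec 12, 2027.
Dec 10, 2027 falls between when underwriting issues conditional approval (Nov 15, 2027) and when closing takes place (Dec 12, 2027).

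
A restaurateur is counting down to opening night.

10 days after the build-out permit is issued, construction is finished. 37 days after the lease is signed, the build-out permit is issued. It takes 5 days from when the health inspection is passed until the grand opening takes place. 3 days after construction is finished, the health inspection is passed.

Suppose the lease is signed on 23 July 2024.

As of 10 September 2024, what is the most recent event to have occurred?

The lease is signed: Jul 23, 2024.
The build-out permit is issued: Jul 23, 2024 + 37 days = Aug 29, 2024.
Construction is finished: Aug 29, 2024 + 10 days = Sep 8, 2024.
The health inspection is passed: Sep 8, 2024 + 3 days = Sep 11, 2024.
The grand opening takes place: Sep 11, 2024 + 5 days = Sep 16, 2024.
Sep 10, 2024 falls between when construction is finished (Sep 8, 2024) and when the health inspection is passed (Sep 11, 2024).

Construction is finished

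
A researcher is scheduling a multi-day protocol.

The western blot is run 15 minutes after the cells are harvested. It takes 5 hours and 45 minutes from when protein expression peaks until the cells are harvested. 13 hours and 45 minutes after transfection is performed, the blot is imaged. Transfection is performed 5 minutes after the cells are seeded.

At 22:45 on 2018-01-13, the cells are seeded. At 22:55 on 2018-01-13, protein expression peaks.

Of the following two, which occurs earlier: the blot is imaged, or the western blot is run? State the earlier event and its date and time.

The cells are seeded: 22:45 Jan 13, 2018.
Transfection is performed: 22:45 Jan 13, 2018 + 5m = 22:50 Jan 13, 2018.
The blot is imaged: 22:50 Jan 13, 2018 + 13h45m = 12:35 Jan 14, 2018.
Protein expression peaks: 22:55 Jan 13, 2018.
The cells are harvested: 22:55 Jan 13, 2018 + 5h45m = 04:40 Jan 14, 2018.
The western blot is run: 04:40 Jan 14, 2018 + 15m = 04:55 Jan 14, 2018.
Comparing: the blot is imaged at 12:35 Jan 14, 2018 vs the western blot is run at 04:55 Jan 14, 2018. Earlier: the western blot is run.

The western blot is run — 04:55 on 2018-01-14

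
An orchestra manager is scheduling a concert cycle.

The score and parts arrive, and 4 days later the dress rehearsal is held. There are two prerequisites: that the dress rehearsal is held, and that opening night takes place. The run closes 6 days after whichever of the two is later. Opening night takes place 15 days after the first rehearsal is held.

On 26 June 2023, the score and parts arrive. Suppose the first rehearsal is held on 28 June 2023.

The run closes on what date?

The score and parts arrive: Jun 26, 2023.
The dress rehearsal is held: Jun 26, 2023 + 4 days = Jun 30, 2023.
The first rehearsal is held: Jun 28, 2023.
Opening night takes place: Jun 28, 2023 + 15 days = Jul 13, 2023.
Both prerequisites met — the dress rehearsal is held (Jun 30, 2023), opening night takes place (Jul 13, 2023); the later is Jul 13, 2023.
The run closes: Jul 13, 2023 + 6 days = Jul 19, 2023.

19 July 2023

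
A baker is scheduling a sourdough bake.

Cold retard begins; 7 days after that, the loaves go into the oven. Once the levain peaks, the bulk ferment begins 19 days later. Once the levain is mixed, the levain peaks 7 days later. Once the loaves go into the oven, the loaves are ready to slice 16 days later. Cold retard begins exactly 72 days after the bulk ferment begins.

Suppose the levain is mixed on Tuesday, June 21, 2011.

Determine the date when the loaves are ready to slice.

Thursday, October 20, 2011

The levain is mixed: Jun 21, 2011.
The levain peaks: Jun 21, 2011 + 7 days = Jun 28, 2011.
The bulk ferment begins: Jun 28, 2011 + 19 days = Jul 17, 2011.
Cold retard begins: Jul 17, 2011 + 72 days = Sep 27, 2011.
The loaves go into the oven: Sep 27, 2011 + 7 days = Oct 4, 2011.
The loaves are ready to slice: Oct 4, 2011 + 16 days = Oct 20, 2011.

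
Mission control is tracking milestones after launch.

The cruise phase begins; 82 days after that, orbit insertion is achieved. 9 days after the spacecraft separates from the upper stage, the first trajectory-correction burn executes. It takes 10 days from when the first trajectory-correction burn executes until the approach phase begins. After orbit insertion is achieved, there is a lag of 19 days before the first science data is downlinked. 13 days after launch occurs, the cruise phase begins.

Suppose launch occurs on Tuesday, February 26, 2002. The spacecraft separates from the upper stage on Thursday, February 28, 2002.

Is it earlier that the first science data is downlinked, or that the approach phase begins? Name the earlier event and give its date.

The approach phase begins — Tuesday, March 19, 2002

Launch occurs: Feb 26, 2002.
The cruise phase begins: Feb 26, 2002 + 13 days = Mar 11, 2002.
Orbit insertion is achieved: Mar 11, 2002 + 82 days = Jun 1, 2002.
The first science data is downlinked: Jun 1, 2002 + 19 days = Jun 20, 2002.
The spacecraft separates from the upper stage: Feb 28, 2002.
The first trajectory-correction burn executes: Feb 28, 2002 + 9 days = Mar 9, 2002.
The approach phase begins: Mar 9, 2002 + 10 days = Mar 19, 2002.
Comparing: the first science data is downlinked on Jun 20, 2002 vs the approach phase begins on Mar 19, 2002. Earlier: the approach phase begins.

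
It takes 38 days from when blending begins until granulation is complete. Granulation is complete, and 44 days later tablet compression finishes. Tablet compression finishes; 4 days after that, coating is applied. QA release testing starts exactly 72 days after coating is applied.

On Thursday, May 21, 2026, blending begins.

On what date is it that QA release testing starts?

Monday, October 26, 2026

Blending begins: May 21, 2026.
Granulation is complete: May 21, 2026 + 38 days = Jun 28, 2026.
Tablet compression finishes: Jun 28, 2026 + 44 days = Aug 11, 2026.
Coating is applied: Aug 11, 2026 + 4 days = Aug 15, 2026.
QA release testing starts: Aug 15, 2026 + 72 days = Oct 26, 2026.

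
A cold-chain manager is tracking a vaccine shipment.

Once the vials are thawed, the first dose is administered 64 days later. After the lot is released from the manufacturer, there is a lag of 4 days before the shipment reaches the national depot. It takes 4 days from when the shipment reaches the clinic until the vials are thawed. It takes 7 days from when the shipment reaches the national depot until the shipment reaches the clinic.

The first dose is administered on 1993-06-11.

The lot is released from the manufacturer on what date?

The first dose is administered: Jun 11, 1993.
The vials are thawed: Jun 11, 1993 − 64 days = Apr 8, 1993.
The shipment reaches the clinic: Apr 8, 1993 − 4 days = Apr 4, 1993.
The shipment reaches the national depot: Apr 4, 1993 − 7 days = Mar 28, 1993.
The lot is released from the manufacturer: Mar 28, 1993 − 4 days = Mar 24, 1993.

1993-03-24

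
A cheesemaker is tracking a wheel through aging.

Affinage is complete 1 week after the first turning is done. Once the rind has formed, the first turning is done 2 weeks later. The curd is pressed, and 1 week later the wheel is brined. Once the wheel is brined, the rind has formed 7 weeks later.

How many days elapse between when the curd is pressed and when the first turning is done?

Causal path: the curd is pressed → the wheel is brined → the rind has formed → the first turning is done.
Total delay along the path: 1 + 7 + 2 weeks = 10 weeks = 70 days.

70 days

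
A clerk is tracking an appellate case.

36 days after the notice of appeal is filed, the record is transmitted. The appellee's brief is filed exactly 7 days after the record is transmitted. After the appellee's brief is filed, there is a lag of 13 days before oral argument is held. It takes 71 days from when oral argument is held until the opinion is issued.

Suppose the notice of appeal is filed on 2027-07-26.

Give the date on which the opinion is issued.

The notice of appeal is filed: Jul 26, 2027.
The record is transmitted: Jul 26, 2027 + 36 days = Aug 31, 2027.
The appellee's brief is filed: Aug 31, 2027 + 7 days = Sep 7, 2027.
Oral argument is held: Sep 7, 2027 + 13 days = Sep 20, 2027.
The opinion is issued: Sep 20, 2027 + 71 days = Nov 30, 2027.

2027-11-30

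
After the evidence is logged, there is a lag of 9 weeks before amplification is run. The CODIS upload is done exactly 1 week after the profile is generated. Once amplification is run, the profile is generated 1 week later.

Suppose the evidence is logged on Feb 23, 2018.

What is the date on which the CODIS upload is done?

The evidence is logged: Feb 23, 2018.
Amplification is run: Feb 23, 2018 + 9 weeks = Apr 27, 2018.
The profile is generated: Apr 27, 2018 + 1 week = May 4, 2018.
The CODIS upload is done: May 4, 2018 + 1 week = May 11, 2018.

May 11, 2018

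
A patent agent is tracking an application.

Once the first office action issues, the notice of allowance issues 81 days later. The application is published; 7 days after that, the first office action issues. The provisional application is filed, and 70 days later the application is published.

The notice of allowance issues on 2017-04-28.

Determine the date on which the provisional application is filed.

2016-11-21

The notice of allowance issues: Apr 28, 2017.
The first office action issues: Apr 28, 2017 − 81 days = Feb 6, 2017.
The application is published: Feb 6, 2017 − 7 days = Jan 30, 2017.
The provisional application is filed: Jan 30, 2017 − 70 days = Nov 21, 2016.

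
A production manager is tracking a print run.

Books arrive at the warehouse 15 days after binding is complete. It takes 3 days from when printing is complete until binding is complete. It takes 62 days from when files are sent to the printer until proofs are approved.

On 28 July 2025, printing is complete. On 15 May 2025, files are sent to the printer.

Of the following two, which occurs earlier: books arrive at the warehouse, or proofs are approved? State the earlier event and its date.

Printing is complete: Jul 28, 2025.
Binding is complete: Jul 28, 2025 + 3 days = Jul 31, 2025.
Books arrive at the warehouse: Jul 31, 2025 + 15 days = Aug 15, 2025.
Files are sent to the printer: May 15, 2025.
Proofs are approved: May 15, 2025 + 62 days = Jul 16, 2025.
Comparing: books arrive at the warehouse on Aug 15, 2025 vs proofs are approved on Jul 16, 2025. Earlier: proofs are approved.

Proofs are approved — 16 July 2025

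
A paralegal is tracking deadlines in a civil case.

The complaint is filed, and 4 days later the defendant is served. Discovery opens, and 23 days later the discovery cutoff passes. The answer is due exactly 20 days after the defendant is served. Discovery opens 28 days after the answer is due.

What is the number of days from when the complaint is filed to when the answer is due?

24 days

Causal path: the complaint is filed → the defendant is served → the answer is due.
Total delay along the path: 4 + 20 = 24 days.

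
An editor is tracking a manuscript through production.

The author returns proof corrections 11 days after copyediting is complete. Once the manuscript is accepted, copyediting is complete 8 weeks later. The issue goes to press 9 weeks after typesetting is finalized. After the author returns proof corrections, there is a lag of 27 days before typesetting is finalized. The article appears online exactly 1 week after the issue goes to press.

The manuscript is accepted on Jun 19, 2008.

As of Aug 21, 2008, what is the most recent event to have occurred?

The manuscript is accepted: Jun 19, 2008.
Copyediting is complete: Jun 19, 2008 + 8 weeks = Aug 14, 2008.
The author returns proof corrections: Aug 14, 2008 + 11 days = Aug 25, 2008.
Typesetting is finalized: Aug 25, 2008 + 27 days = Sep 21, 2008.
The issue goes to press: Sep 21, 2008 + 9 weeks = Nov 23, 2008.
The article appears online: Nov 23, 2008 + 1 week = Nov 30, 2008.
Aug 21, 2008 falls between when copyediting is complete (Aug 14, 2008) and when the author returns proof corrections (Aug 25, 2008).

Copyediting is complete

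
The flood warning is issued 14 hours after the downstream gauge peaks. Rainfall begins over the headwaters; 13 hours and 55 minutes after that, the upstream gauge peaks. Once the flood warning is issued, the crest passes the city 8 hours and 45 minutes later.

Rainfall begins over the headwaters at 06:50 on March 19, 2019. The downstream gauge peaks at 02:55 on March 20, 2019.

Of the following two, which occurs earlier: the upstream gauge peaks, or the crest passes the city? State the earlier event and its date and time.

The upstream gauge peaks — 20:45 on March 19, 2019

Rainfall begins over the headwaters: 06:50 Mar 19, 2019.
The upstream gauge peaks: 06:50 Mar 19, 2019 + 13h55m = 20:45 Mar 19, 2019.
The downstream gauge peaks: 02:55 Mar 20, 2019.
The flood warning is issued: 02:55 Mar 20, 2019 + 14h = 16:55 Mar 20, 2019.
The crest passes the city: 16:55 Mar 20, 2019 + 8h45m = 01:40 Mar 21, 2019.
Comparing: the upstream gauge peaks at 20:45 Mar 19, 2019 vs the crest passes the city at 01:40 Mar 21, 2019. Earlier: the upstream gauge peaks.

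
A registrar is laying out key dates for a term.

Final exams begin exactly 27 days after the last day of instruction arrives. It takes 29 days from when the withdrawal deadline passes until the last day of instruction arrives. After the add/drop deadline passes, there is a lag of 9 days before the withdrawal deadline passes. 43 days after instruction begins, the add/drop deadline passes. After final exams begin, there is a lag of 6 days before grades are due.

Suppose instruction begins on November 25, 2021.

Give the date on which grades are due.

March 19, 2022

Instruction begins: Nov 25, 2021.
The add/drop deadline passes: Nov 25, 2021 + 43 days = Jan 7, 2022.
The withdrawal deadline passes: Jan 7, 2022 + 9 days = Jan 16, 2022.
The last day of instruction arrives: Jan 16, 2022 + 29 days = Feb 14, 2022.
Final exams begin: Feb 14, 2022 + 27 days = Mar 13, 2022.
Grades are due: Mar 13, 2022 + 6 days = Mar 19, 2022.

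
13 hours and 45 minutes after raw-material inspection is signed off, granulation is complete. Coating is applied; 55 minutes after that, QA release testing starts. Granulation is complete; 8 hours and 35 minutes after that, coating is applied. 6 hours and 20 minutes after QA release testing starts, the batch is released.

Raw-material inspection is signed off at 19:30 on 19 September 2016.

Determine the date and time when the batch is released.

Raw-material inspection is signed off: 19:30 Sep 19, 2016.
Granulation is complete: 19:30 Sep 19, 2016 + 13h45m = 09:15 Sep 20, 2016.
Coating is applied: 09:15 Sep 20, 2016 + 8h35m = 17:50 Sep 20, 2016.
QA release testing starts: 17:50 Sep 20, 2016 + 55m = 18:45 Sep 20, 2016.
The batch is released: 18:45 Sep 20, 2016 + 6h20m = 01:05 Sep 21, 2016.

01:05 on 21 September 2016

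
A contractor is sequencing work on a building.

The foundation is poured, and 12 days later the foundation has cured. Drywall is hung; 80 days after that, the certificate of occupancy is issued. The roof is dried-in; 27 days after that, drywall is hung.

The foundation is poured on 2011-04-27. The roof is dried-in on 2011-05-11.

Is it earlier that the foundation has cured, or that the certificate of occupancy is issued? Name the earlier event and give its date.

The foundation is poured: Apr 27, 2011.
The foundation has cured: Apr 27, 2011 + 12 days = May 9, 2011.
The roof is dried-in: May 11, 2011.
Drywall is hung: May 11, 2011 + 27 days = Jun 7, 2011.
The certificate of occupancy is issued: Jun 7, 2011 + 80 days = Aug 26, 2011.
Comparing: the foundation has cured on May 9, 2011 vs the certificate of occupancy is issued on Aug 26, 2011. Earlier: the foundation has cured.

The foundation has cured — 2011-05-09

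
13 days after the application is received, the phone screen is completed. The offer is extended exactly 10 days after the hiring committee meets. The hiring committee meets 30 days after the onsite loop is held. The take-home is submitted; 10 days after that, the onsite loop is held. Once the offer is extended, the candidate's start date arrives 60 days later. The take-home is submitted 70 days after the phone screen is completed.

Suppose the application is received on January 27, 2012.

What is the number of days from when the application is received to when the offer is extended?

133 days

Causal path: the application is received → the phone screen is completed → the take-home is submitted → the onsite loop is held → the hiring committee meets → the offer is extended.
Total delay along the path: 13 + 70 + 10 + 30 + 10 = 133 days.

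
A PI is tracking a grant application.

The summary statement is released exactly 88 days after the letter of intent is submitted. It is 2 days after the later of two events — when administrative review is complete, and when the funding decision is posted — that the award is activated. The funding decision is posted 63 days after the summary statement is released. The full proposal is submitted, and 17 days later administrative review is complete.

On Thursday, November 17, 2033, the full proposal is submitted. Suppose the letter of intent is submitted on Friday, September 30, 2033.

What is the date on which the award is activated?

The full proposal is submitted: Nov 17, 2033.
Administrative review is complete: Nov 17, 2033 + 17 days = Dec 4, 2033.
The letter of intent is submitted: Sep 30, 2033.
The summary statement is released: Sep 30, 2033 + 88 days = Dec 27, 2033.
The funding decision is posted: Dec 27, 2033 + 63 days = Feb 28, 2034.
Both prerequisites met — administrative review is complete (Dec 4, 2033), the funding decision is posted (Feb 28, 2034); the later is Feb 28, 2034.
The award is activated: Feb 28, 2034 + 2 days = Mar 2, 2034.

Thursday, March 2, 2034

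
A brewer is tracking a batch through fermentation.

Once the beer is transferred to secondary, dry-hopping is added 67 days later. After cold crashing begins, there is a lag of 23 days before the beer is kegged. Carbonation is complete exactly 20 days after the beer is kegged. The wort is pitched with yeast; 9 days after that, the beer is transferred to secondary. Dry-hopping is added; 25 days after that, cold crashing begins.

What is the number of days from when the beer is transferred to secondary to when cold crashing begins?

Causal path: the beer is transferred to secondary → dry-hopping is added → cold crashing begins.
Total delay along the path: 67 + 25 = 92 days.

92 days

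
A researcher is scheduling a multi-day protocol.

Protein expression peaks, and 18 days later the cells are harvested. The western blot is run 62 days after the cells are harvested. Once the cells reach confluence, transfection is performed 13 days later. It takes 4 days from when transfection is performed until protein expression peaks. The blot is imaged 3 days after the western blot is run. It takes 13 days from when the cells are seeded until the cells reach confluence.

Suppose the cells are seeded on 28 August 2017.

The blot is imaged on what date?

19 December 2017

The cells are seeded: Aug 28, 2017.
The cells reach confluence: Aug 28, 2017 + 13 days = Sep 10, 2017.
Transfection is performed: Sep 10, 2017 + 13 days = Sep 23, 2017.
Protein expression peaks: Sep 23, 2017 + 4 days = Sep 27, 2017.
The cells are harvested: Sep 27, 2017 + 18 days = Oct 15, 2017.
The western blot is run: Oct 15, 2017 + 62 days = Dec 16, 2017.
The blot is imaged: Dec 16, 2017 + 3 days = Dec 19, 2017.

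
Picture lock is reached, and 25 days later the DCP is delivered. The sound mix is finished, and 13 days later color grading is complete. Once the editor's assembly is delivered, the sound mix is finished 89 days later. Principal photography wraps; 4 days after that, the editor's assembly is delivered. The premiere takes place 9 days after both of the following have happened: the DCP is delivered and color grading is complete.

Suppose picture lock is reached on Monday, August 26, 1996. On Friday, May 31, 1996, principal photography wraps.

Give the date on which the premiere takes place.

Sunday, September 29, 1996

Picture lock is reached: Aug 26, 1996.
The DCP is delivered: Aug 26, 1996 + 25 days = Sep 20, 1996.
Principal photography wraps: May 31, 1996.
The editor's assembly is delivered: May 31, 1996 + 4 days = Jun 4, 1996.
The sound mix is finished: Jun 4, 1996 + 89 days = Sep 1, 1996.
Color grading is complete: Sep 1, 1996 + 13 days = Sep 14, 1996.
Both prerequisites met — the DCP is delivered (Sep 20, 1996), color grading is complete (Sep 14, 1996); the later is Sep 20, 1996.
The premiere takes place: Sep 20, 1996 + 9 days = Sep 29, 1996.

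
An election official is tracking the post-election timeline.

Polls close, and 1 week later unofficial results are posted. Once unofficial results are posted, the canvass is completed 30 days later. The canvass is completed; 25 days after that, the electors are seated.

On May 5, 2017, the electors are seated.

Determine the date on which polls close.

Mar 4, 2017

The electors are seated: May 5, 2017.
The canvass is completed: May 5, 2017 − 25 days = Apr 10, 2017.
Unofficial results are posted: Apr 10, 2017 − 30 days = Mar 11, 2017.
Polls close: Mar 11, 2017 − 1 week = Mar 4, 2017.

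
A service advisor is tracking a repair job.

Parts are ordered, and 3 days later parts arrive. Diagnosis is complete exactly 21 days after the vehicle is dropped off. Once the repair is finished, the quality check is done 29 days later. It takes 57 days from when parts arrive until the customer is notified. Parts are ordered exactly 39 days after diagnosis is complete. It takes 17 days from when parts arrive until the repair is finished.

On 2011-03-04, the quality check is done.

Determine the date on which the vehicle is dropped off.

2010-11-15

The quality check is done: Mar 4, 2011.
The repair is finished: Mar 4, 2011 − 29 days = Feb 3, 2011.
Parts arrive: Feb 3, 2011 − 17 days = Jan 17, 2011.
Parts are ordered: Jan 17, 2011 − 3 days = Jan 14, 2011.
Diagnosis is complete: Jan 14, 2011 − 39 days = Dec 6, 2010.
The vehicle is dropped off: Dec 6, 2010 − 21 days = Nov 15, 2010.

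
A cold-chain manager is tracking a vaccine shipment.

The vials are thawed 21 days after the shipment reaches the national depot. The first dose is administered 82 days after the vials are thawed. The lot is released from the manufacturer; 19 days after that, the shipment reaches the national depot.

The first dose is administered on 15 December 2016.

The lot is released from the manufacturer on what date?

15 August 2016

The first dose is administered: Dec 15, 2016.
The vials are thawed: Dec 15, 2016 − 82 days = Sep 24, 2016.
The shipment reaches the national depot: Sep 24, 2016 − 21 days = Sep 3, 2016.
The lot is released from the manufacturer: Sep 3, 2016 − 19 days = Aug 15, 2016.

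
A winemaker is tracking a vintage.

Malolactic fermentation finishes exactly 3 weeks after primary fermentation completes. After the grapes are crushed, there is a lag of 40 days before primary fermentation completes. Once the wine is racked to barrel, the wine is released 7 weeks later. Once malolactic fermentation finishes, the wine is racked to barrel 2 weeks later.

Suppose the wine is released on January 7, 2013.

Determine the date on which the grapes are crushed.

September 5, 2012

The wine is released: Jan 7, 2013.
The wine is racked to barrel: Jan 7, 2013 − 7 weeks = Nov 19, 2012.
Malolactic fermentation finishes: Nov 19, 2012 − 2 weeks = Nov 5, 2012.
Primary fermentation completes: Nov 5, 2012 − 3 weeks = Oct 15, 2012.
The grapes are crushed: Oct 15, 2012 − 40 days = Sep 5, 2012.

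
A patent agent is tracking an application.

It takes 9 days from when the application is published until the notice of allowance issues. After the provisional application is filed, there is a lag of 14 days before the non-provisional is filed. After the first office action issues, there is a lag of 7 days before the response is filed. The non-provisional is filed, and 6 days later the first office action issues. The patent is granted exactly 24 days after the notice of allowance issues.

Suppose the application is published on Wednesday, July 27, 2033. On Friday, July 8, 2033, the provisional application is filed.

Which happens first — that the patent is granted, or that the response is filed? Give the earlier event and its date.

The response is filed — Thursday, August 4, 2033

The application is published: Jul 27, 2033.
The notice of allowance issues: Jul 27, 2033 + 9 days = Aug 5, 2033.
The patent is granted: Aug 5, 2033 + 24 days = Aug 29, 2033.
The provisional application is filed: Jul 8, 2033.
The non-provisional is filed: Jul 8, 2033 + 14 days = Jul 22, 2033.
The first office action issues: Jul 22, 2033 + 6 days = Jul 28, 2033.
The response is filed: Jul 28, 2033 + 7 days = Aug 4, 2033.
Comparing: the patent is granted on Aug 29, 2033 vs the response is filed on Aug 4, 2033. Earlier: the response is filed.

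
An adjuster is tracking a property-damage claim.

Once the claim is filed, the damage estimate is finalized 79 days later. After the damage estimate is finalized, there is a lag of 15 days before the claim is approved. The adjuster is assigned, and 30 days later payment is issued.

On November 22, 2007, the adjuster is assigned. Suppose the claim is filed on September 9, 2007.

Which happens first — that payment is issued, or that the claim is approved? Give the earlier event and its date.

The claim is approved — December 12, 2007

The adjuster is assigned: Nov 22, 2007.
Payment is issued: Nov 22, 2007 + 30 days = Dec 22, 2007.
The claim is filed: Sep 9, 2007.
The damage estimate is finalized: Sep 9, 2007 + 79 days = Nov 27, 2007.
The claim is approved: Nov 27, 2007 + 15 days = Dec 12, 2007.
Comparing: payment is issued on Dec 22, 2007 vs the claim is approved on Dec 12, 2007. Earlier: the claim is approved.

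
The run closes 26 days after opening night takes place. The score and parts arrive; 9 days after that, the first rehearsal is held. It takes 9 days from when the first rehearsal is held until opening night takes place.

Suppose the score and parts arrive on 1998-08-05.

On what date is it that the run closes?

1998-09-18

The score and parts arrive: Aug 5, 1998.
The first rehearsal is held: Aug 5, 1998 + 9 days = Aug 14, 1998.
Opening night takes place: Aug 14, 1998 + 9 days = Aug 23, 1998.
The run closes: Aug 23, 1998 + 26 days = Sep 18, 1998.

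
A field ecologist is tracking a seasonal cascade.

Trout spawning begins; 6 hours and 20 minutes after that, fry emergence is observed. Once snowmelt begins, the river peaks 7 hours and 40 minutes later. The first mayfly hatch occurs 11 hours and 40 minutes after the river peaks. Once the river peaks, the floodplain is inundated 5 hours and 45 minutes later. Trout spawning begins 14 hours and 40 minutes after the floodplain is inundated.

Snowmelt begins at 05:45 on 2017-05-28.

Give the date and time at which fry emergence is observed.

Snowmelt begins: 05:45 May 28, 2017.
The river peaks: 05:45 May 28, 2017 + 7h40m = 13:25 May 28, 2017.
The floodplain is inundated: 13:25 May 28, 2017 + 5h45m = 19:10 May 28, 2017.
Trout spawning begins: 19:10 May 28, 2017 + 14h40m = 09:50 May 29, 2017.
Fry emergence is observed: 09:50 May 29, 2017 + 6h20m = 16:10 May 29, 2017.

16:10 on 2017-05-29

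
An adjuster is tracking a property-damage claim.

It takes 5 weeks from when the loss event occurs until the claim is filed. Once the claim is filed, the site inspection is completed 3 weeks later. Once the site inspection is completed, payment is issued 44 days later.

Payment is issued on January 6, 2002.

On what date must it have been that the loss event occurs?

Payment is issued: Jan 6, 2002.
The site inspection is completed: Jan 6, 2002 − 44 days = Nov 23, 2001.
The claim is filed: Nov 23, 2001 − 3 weeks = Nov 2, 2001.
The loss event occurs: Nov 2, 2001 − 5 weeks = Sep 28, 2001.

September 28, 2001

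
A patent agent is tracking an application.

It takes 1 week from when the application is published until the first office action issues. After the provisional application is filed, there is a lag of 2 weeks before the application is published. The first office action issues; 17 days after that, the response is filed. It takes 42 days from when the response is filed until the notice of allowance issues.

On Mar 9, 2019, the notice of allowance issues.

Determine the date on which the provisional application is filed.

The notice of allowance issues: Mar 9, 2019.
The response is filed: Mar 9, 2019 − 42 days = Jan 26, 2019.
The first office action issues: Jan 26, 2019 − 17 days = Jan 9, 2019.
The application is published: Jan 9, 2019 − 1 week = Jan 2, 2019.
The provisional application is filed: Jan 2, 2019 − 2 weeks = Dec 19, 2018.

Dec 19, 2018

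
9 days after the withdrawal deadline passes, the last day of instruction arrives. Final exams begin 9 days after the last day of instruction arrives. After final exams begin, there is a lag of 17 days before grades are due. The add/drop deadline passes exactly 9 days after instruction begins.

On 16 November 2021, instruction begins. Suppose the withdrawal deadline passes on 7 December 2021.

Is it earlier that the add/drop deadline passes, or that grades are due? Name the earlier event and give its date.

The add/drop deadline passes — 25 November 2021

Instruction begins: Nov 16, 2021.
The add/drop deadline passes: Nov 16, 2021 + 9 days = Nov 25, 2021.
The withdrawal deadline passes: Dec 7, 2021.
The last day of instruction arrives: Dec 7, 2021 + 9 days = Dec 16, 2021.
Final exams begin: Dec 16, 2021 + 9 days = Dec 25, 2021.
Grades are due: Dec 25, 2021 + 17 days = Jan 11, 2022.
Comparing: the add/drop deadline passes on Nov 25, 2021 vs grades are due on Jan 11, 2022. Earlier: the add/drop deadline passes.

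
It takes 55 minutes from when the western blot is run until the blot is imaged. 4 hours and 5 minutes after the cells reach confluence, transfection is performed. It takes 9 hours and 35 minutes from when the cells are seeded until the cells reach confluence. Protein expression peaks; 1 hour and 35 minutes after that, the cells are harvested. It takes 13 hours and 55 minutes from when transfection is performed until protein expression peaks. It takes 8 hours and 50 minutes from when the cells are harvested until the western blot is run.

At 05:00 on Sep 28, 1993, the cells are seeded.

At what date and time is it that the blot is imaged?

19:55 on Sep 29, 1993

The cells are seeded: 05:00 Sep 28, 1993.
The cells reach confluence: 05:00 Sep 28, 1993 + 9h35m = 14:35 Sep 28, 1993.
Transfection is performed: 14:35 Sep 28, 1993 + 4h05m = 18:40 Sep 28, 1993.
Protein expression peaks: 18:40 Sep 28, 1993 + 13h55m = 08:35 Sep 29, 1993.
The cells are harvested: 08:35 Sep 29, 1993 + 1h35m = 10:10 Sep 29, 1993.
The western blot is run: 10:10 Sep 29, 1993 + 8h50m = 19:00 Sep 29, 1993.
The blot is imaged: 19:00 Sep 29, 1993 + 55m = 19:55 Sep 29, 1993.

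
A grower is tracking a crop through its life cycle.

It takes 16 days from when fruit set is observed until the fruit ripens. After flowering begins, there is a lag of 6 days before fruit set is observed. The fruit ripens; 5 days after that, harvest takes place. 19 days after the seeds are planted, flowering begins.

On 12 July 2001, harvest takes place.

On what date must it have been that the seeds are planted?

27 May 2001

Harvest takes place: Jul 12, 2001.
The fruit ripens: Jul 12, 2001 − 5 days = Jul 7, 2001.
Fruit set is observed: Jul 7, 2001 − 16 days = Jun 21, 2001.
Flowering begins: Jun 21, 2001 − 6 days = Jun 15, 2001.
The seeds are planted: Jun 15, 2001 − 19 days = May 27, 2001.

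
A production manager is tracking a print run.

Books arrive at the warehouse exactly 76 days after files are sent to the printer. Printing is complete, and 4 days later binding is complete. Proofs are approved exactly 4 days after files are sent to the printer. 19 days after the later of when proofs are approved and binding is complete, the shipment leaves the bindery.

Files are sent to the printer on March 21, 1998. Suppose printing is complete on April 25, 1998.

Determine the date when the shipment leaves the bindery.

Files are sent to the printer: Mar 21, 1998.
Proofs are approved: Mar 21, 1998 + 4 days = Mar 25, 1998.
Printing is complete: Apr 25, 1998.
Binding is complete: Apr 25, 1998 + 4 days = Apr 29, 1998.
Both prerequisites met — proofs are approved (Mar 25, 1998), binding is complete (Apr 29, 1998); the later is Apr 29, 1998.
The shipment leaves the bindery: Apr 29, 1998 + 19 days = May 18, 1998.

May 18, 1998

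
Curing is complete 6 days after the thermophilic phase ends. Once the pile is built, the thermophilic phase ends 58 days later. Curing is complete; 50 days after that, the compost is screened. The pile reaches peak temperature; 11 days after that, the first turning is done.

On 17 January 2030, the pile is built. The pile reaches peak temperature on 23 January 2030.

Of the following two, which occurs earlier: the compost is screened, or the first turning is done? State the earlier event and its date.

The pile is built: Jan 17, 2030.
The thermophilic phase ends: Jan 17, 2030 + 58 days = Mar 16, 2030.
Curing is complete: Mar 16, 2030 + 6 days = Mar 22, 2030.
The compost is screened: Mar 22, 2030 + 50 days = May 11, 2030.
The pile reaches peak temperature: Jan 23, 2030.
The first turning is done: Jan 23, 2030 + 11 days = Feb 3, 2030.
Comparing: the compost is screened on May 11, 2030 vs the first turning is done on Feb 3, 2030. Earlier: the first turning is done.

The first turning is done — 3 February 2030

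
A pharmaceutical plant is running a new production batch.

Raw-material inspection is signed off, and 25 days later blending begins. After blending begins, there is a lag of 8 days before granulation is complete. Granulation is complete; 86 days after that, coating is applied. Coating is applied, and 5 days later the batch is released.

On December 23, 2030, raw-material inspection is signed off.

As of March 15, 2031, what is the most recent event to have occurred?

Raw-material inspection is signed off: Dec 23, 2030.
Blending begins: Dec 23, 2030 + 25 days = Jan 17, 2031.
Granulation is complete: Jan 17, 2031 + 8 days = Jan 25, 2031.
Coating is applied: Jan 25, 2031 + 86 days = Apr 21, 2031.
The batch is released: Apr 21, 2031 + 5 days = Apr 26, 2031.
Mar 15, 2031 falls between when granulation is complete (Jan 25, 2031) and when coating is applied (Apr 21, 2031).

Granulation is complete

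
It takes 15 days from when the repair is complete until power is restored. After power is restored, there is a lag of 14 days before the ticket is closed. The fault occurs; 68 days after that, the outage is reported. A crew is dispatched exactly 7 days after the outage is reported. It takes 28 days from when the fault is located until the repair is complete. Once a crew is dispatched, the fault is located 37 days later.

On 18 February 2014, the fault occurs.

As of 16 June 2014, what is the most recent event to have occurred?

The fault is located

The fault occurs: Feb 18, 2014.
The outage is reported: Feb 18, 2014 + 68 days = Apr 27, 2014.
A crew is dispatched: Apr 27, 2014 + 7 days = May 4, 2014.
The fault is located: May 4, 2014 + 37 days = Jun 10, 2014.
The repair is complete: Jun 10, 2014 + 28 days = Jul 8, 2014.
Power is restored: Jul 8, 2014 + 15 days = Jul 23, 2014.
The ticket is closed: Jul 23, 2014 + 14 days = Aug 6, 2014.
Jun 16, 2014 falls between when the fault is located (Jun 10, 2014) and when the repair is complete (Jul 8, 2014).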